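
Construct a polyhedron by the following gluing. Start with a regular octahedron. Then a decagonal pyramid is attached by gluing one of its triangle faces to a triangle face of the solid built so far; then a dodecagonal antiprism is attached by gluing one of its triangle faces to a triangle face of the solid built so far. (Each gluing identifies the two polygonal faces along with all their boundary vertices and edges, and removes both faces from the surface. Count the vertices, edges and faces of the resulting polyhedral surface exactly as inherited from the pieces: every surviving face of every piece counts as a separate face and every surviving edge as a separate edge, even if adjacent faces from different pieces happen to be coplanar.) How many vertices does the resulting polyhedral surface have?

A regular octahedron: V=6, E=12, F=8.
Attach a decagonal pyramid (V=11, E=20, F=11) along a 3-gon: merge 3 vertices and 3 edges, delete both glued faces → V=14, E=29, F=17.
Attach a dodecagonal antiprism (V=24, E=48, F=26) along a 3-gon: merge 3 vertices and 3 edges, delete both glued faces → V=35, E=74, F=41.
Check: V − E + F = 35 − 74 + 41 = 2.

35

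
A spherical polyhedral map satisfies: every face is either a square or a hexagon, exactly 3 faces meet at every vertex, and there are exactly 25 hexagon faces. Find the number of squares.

Let x be the number of squares; then F = 25 + x.
Edge–face incidences: 2E = 6·25 + 4·x = 150 + 4x.
Every vertex has degree 3, so 3V = 2E.
Euler: V − E + F = 2 ⇒ (2E)/3 − E + (25 + x) = 2.
Multiply by 6: 2·(2E) − 3·(2E) + 6·(25 + x) = 12, i.e. 150 + 6x − (150 + 4x) = 12.
Collecting terms: 2x = 12, so x = 6.
Then 2E = 150 + 4·6 = 174, so E = 87, V = 2E/3 = 58, F = 25 + 6 = 31.

6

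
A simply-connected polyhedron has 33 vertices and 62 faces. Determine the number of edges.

Here V − E + F = 2.
E = V + F − (2) = 33 + 62 − (2) = 93.

93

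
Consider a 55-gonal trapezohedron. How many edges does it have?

220

The n-trapezohedron (dual of the n-antiprism) has V = 2·55 + 2 = 112, E = 4·55 = 220, F = 2·55 = 110.
Check: V − E + F = 112 − 220 + 110 = 2.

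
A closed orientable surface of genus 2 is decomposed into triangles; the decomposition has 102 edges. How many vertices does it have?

32

χ = 2 − 2·2 = -2, and every face is a triangle so 3F = 2E.
F = 2E/3 = 68. Then V = -2 + E − F = -2 + 102 − 68 = 32.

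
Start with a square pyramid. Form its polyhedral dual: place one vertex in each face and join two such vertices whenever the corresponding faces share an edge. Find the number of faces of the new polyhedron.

5

The base solid has V = 5, E = 8, F = 5.
The dual swaps V and F and preserves E: V′ = F = 5, E′ = E = 8, F′ = V = 5.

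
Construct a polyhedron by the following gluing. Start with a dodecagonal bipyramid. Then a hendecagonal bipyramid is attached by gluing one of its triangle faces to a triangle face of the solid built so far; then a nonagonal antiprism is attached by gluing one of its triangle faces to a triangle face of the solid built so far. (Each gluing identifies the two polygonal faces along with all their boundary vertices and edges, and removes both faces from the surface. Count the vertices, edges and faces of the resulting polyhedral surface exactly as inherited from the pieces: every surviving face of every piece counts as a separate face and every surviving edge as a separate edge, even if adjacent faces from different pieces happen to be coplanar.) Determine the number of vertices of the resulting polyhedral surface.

A dodecagonal bipyramid: V=14, E=36, F=24.
Attach a hendecagonal bipyramid (V=13, E=33, F=22) along a 3-gon: merge 3 vertices and 3 edges, delete both glued faces → V=24, E=66, F=44.
Attach a nonagonal antiprism (V=18, E=36, F=20) along a 3-gon: merge 3 vertices and 3 edges, delete both glued faces → V=39, E=99, F=62.
Check: V − E + F = 39 − 99 + 62 = 2.

39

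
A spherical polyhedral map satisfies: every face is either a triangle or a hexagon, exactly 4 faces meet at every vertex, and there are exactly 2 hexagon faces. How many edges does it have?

Let x be the number of triangles; then F = 2 + x.
Edge–face incidences: 2E = 6·2 + 3·x = 12 + 3x.
Every vertex has degree 4, so 4V = 2E.
Euler: V − E + F = 2 ⇒ (2E)/4 − E + (2 + x) = 2.
Multiply by 8: 2·(2E) − 4·(2E) + 8·(2 + x) = 16, i.e. 16 + 8x − 2·(12 + 3x) = 16.
Collecting terms: 2x − 8 = 16, so 2x = 24, so x = 12.
Then 2E = 12 + 3·12 = 48, so E = 24, V = 2E/4 = 12, F = 2 + 12 = 14.

24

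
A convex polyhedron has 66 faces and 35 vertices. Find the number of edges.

99

Here V − E + F = 2.
E = V + F − (2) = 35 + 66 − (2) = 99.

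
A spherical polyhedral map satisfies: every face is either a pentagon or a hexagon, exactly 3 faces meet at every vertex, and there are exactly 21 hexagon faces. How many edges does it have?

Let x be the number of pentagons; then F = 21 + x.
Edge–face incidences: 2E = 6·21 + 5·x = 126 + 5x.
Every vertex has degree 3, so 3V = 2E.
Euler: V − E + F = 2 ⇒ (2E)/3 − E + (21 + x) = 2.
Multiply by 6: 2·(2E) − 3·(2E) + 6·(21 + x) = 12, i.e. 126 + 6x − (126 + 5x) = 12.
Collecting terms: x = 12.
Then 2E = 126 + 5·12 = 186, so E = 93, V = 2E/3 = 62, F = 21 + 12 = 33.

93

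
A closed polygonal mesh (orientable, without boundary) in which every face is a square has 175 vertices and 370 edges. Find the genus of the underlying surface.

6

Every face is a square and each edge borders two faces, so 4F = 2·370, giving F = 185.
χ = V − E + F = 175 − 370 + 185 = -10.
For a closed orientable surface χ = 2 − 2g, so g = (2 − (-10))/2 = 6.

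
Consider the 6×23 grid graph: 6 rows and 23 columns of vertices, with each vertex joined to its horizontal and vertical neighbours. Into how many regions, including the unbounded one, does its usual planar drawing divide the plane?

111

The grid has V = 6·23 = 138 vertices and E = 6·22 + 23·5 = 247 edges.
F = 2 − V + E = 2 − 138 + 247 = 111.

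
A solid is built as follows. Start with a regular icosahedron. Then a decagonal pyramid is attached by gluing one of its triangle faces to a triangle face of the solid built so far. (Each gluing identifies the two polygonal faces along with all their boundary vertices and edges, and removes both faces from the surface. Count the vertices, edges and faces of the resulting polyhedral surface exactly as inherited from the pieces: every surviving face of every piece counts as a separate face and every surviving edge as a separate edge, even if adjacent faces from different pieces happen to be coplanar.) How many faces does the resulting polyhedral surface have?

29

A regular icosahedron: V=12, E=30, F=20.
Attach a decagonal pyramid (V=11, E=20, F=11) along a 3-gon: merge 3 vertices and 3 edges, delete both glued faces → V=20, E=47, F=29.
Check: V − E + F = 20 − 47 + 29 = 2.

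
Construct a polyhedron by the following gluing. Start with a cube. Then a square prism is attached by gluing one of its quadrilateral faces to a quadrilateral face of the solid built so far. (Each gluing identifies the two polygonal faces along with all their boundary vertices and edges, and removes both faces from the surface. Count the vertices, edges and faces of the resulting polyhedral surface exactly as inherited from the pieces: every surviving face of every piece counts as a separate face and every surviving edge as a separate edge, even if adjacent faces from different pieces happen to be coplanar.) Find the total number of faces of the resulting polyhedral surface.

10

A cube: V=8, E=12, F=6.
Attach a square prism (V=8, E=12, F=6) along a 4-gon: merge 4 vertices and 4 edges, delete both glued faces → V=12, E=20, F=10.
Check: V − E + F = 12 − 20 + 10 = 2.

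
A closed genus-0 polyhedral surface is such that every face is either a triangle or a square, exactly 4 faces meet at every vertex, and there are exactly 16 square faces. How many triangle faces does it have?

Let x be the number of triangles; then F = 16 + x.
Edge–face incidences: 2E = 4·16 + 3·x = 64 + 3x.
Every vertex has degree 4, so 4V = 2E.
Euler: V − E + F = 2 ⇒ (2E)/4 − E + (16 + x) = 2.
Multiply by 8: 2·(2E) − 4·(2E) + 8·(16 + x) = 16, i.e. 128 + 8x − 2·(64 + 3x) = 16.
Collecting terms: 2x = 16, so x = 8.
Then 2E = 64 + 3·8 = 88, so E = 44, V = 2E/4 = 22, F = 16 + 8 = 24.

8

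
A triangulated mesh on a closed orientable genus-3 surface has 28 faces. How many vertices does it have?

10

χ = 2 − 2·3 = -4, and every face is a triangle so 3F = 2E.
E = 3·28/2 = 42. Then V = -4 + E − F = -4 + 42 − 28 = 10.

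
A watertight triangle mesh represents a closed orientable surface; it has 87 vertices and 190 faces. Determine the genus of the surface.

Every face is a triangle, so 2E = 3·190 = 570, giving E = 285.
χ = V − E + F = 87 − 285 + 190 = -8.
For a closed orientable surface χ = 2 − 2g, so g = (2 − (-8))/2 = 5.

5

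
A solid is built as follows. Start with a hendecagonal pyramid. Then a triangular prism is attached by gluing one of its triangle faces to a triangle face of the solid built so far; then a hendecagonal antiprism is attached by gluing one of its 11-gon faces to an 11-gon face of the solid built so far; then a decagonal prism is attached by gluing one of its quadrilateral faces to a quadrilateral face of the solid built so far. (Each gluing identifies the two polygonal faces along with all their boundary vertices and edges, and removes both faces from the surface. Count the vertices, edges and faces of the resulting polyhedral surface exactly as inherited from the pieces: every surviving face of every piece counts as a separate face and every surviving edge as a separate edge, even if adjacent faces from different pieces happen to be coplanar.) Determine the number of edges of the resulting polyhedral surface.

A hendecagonal pyramid: V=12, E=22, F=12.
Attach a triangular prism (V=6, E=9, F=5) along a 3-gon: merge 3 vertices and 3 edges, delete both glued faces → V=15, E=28, F=15.
Attach a hendecagonal antiprism (V=22, E=44, F=24) along an 11-gon: merge 11 vertices and 11 edges, delete both glued faces → V=26, E=61, F=37.
Attach a decagonal prism (V=20, E=30, F=12) along a 4-gon: merge 4 vertices and 4 edges, delete both glued faces → V=42, E=87, F=47.
Check: V − E + F = 42 − 87 + 47 = 2.

87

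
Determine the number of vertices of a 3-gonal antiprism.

6

An antiprism on an n-gon has two n-gon caps and 2n triangles: V = 2·3 = 6, E = 4·3 = 12, F = 2·3 + 2 = 8.
Check: V − E + F = 6 − 12 + 8 = 2.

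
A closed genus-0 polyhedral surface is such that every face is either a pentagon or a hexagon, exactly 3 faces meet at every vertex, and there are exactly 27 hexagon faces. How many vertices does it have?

74

Let x be the number of pentagons; then F = 27 + x.
Edge–face incidences: 2E = 6·27 + 5·x = 162 + 5x.
Every vertex has degree 3, so 3V = 2E.
Euler: V − E + F = 2 ⇒ (2E)/3 − E + (27 + x) = 2.
Multiply by 6: 2·(2E) − 3·(2E) + 6·(27 + x) = 12, i.e. 162 + 6x − (162 + 5x) = 12.
Collecting terms: x = 12.
Then 2E = 162 + 5·12 = 222, so E = 111, V = 2E/3 = 74, F = 27 + 12 = 39.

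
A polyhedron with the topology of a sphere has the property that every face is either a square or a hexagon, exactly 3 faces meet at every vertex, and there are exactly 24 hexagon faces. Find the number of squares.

6

Let x be the number of squares; then F = 24 + x.
Edge–face incidences: 2E = 6·24 + 4·x = 144 + 4x.
Every vertex has degree 3, so 3V = 2E.
Euler: V − E + F = 2 ⇒ (2E)/3 − E + (24 + x) = 2.
Multiply by 6: 2·(2E) − 3·(2E) + 6·(24 + x) = 12, i.e. 144 + 6x − (144 + 4x) = 12.
Collecting terms: 2x = 12, so x = 6.
Then 2E = 144 + 4·6 = 168, so E = 84, V = 2E/3 = 56, F = 24 + 6 = 30.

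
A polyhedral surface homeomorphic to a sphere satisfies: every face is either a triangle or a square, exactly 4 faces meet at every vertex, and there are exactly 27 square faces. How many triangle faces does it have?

Let x be the number of triangles; then F = 27 + x.
Edge–face incidences: 2E = 4·27 + 3·x = 108 + 3x.
Every vertex has degree 4, so 4V = 2E.
Euler: V − E + F = 2 ⇒ (2E)/4 − E + (27 + x) = 2.
Multiply by 8: 2·(2E) − 4·(2E) + 8·(27 + x) = 16, i.e. 216 + 8x − 2·(108 + 3x) = 16.
Collecting terms: 2x = 16, so x = 8.
Then 2E = 108 + 3·8 = 132, so E = 66, V = 2E/4 = 33, F = 27 + 8 = 35.

8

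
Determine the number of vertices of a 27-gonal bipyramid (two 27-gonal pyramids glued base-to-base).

A bipyramid over an n-gon has 2n triangular faces and n + 2 vertices: V = 27 + 2 = 29, E = 3·27 = 81, F = 2·27 = 54.
Check: V − E + F = 29 − 81 + 54 = 2.

29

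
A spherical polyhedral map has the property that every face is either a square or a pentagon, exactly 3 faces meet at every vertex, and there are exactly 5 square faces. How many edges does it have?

15

Let x be the number of pentagons; then F = 5 + x.
Edge–face incidences: 2E = 4·5 + 5·x = 20 + 5x.
Every vertex has degree 3, so 3V = 2E.
Euler: V − E + F = 2 ⇒ (2E)/3 − E + (5 + x) = 2.
Multiply by 6: 2·(2E) − 3·(2E) + 6·(5 + x) = 12, i.e. 30 + 6x − (20 + 5x) = 12.
Collecting terms: x + 10 = 12, so x = 2.
Then 2E = 20 + 5·2 = 30, so E = 15, V = 2E/3 = 10, F = 5 + 2 = 7.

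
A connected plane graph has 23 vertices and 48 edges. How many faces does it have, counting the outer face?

27

Euler's formula for a connected plane graph: V − E + F = 2, so F = 2 − 23 + 48 = 27.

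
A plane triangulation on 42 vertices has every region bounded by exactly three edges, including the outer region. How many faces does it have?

In a plane triangulation 3F = 2E and V − E + F = 2, so F = 2V − 4 = 2·42 − 4 = 80.

80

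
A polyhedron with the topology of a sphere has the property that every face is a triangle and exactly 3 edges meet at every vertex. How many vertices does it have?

4

Each face has 3 edges and each edge borders two faces, so 2E = 3F.
Each vertex has degree 3, so 3V = 2E and hence V = 3F/3.
Euler: V − E + F = 2 ⇒ (3F/3) − (3F/2) + F = 2.
Multiply by 6: (6 − 9 + 6)F = 12, i.e. 3F = 12.
So F = 4, E = 3·4/2 = 6, V = 3·4/3 = 4.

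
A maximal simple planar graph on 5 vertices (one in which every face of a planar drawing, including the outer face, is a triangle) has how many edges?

9

In a plane triangulation 3F = 2E and V − E + F = 2, so E = 3V − 6 = 3·5 − 6 = 9.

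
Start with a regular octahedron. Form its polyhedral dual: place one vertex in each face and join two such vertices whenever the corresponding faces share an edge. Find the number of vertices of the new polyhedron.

8

The base solid has V = 6, E = 12, F = 8.
The dual swaps V and F and preserves E: V′ = F = 8, E′ = E = 12, F′ = V = 6.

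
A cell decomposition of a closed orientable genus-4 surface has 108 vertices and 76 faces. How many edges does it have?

For a closed orientable surface of genus 4, χ = 2 − 2·4 = -6.
E = V + F − (-6) = 108 + 76 − (-6) = 190.

190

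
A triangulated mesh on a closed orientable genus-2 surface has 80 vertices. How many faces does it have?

χ = 2 − 2·2 = -2, and every face is a triangle so 3F = 2E.
V − E + F = -2 with E = 3F/2 gives 80 − (3/2 − 1)·F = -2, so F = 164 and E = 246.

164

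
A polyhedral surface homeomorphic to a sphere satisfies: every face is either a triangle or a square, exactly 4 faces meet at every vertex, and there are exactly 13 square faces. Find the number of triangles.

8

Let x be the number of triangles; then F = 13 + x.
Edge–face incidences: 2E = 4·13 + 3·x = 52 + 3x.
Every vertex has degree 4, so 4V = 2E.
Euler: V − E + F = 2 ⇒ (2E)/4 − E + (13 + x) = 2.
Multiply by 8: 2·(2E) − 4·(2E) + 8·(13 + x) = 16, i.e. 104 + 8x − 2·(52 + 3x) = 16.
Collecting terms: 2x = 16, so x = 8.
Then 2E = 52 + 3·8 = 76, so E = 38, V = 2E/4 = 19, F = 13 + 8 = 21.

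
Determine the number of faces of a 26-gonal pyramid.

27

A pyramid on an n-gon base has one n-gon and n triangles: V = 26 + 1 = 27, E = 2·26 = 52, F = 26 + 1 = 27.
Check: V − E + F = 27 − 52 + 27 = 2.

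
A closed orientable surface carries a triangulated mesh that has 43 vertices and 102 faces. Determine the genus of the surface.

Every face is a triangle, so 2E = 3·102 = 306, giving E = 153.
χ = V − E + F = 43 − 153 + 102 = -8.
For a closed orientable surface χ = 2 − 2g, so g = (2 − (-8))/2 = 5.

5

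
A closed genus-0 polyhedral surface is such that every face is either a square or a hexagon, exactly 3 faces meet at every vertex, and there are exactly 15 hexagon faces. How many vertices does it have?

Let x be the number of squares; then F = 15 + x.
Edge–face incidences: 2E = 6·15 + 4·x = 90 + 4x.
Every vertex has degree 3, so 3V = 2E.
Euler: V − E + F = 2 ⇒ (2E)/3 − E + (15 + x) = 2.
Multiply by 6: 2·(2E) − 3·(2E) + 6·(15 + x) = 12, i.e. 90 + 6x − (90 + 4x) = 12.
Collecting terms: 2x = 12, so x = 6.
Then 2E = 90 + 4·6 = 114, so E = 57, V = 2E/3 = 38, F = 15 + 6 = 21.

38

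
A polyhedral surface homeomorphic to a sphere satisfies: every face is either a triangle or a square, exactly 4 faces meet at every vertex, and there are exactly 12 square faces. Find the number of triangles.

8

Let x be the number of triangles; then F = 12 + x.
Edge–face incidences: 2E = 4·12 + 3·x = 48 + 3x.
Every vertex has degree 4, so 4V = 2E.
Euler: V − E + F = 2 ⇒ (2E)/4 − E + (12 + x) = 2.
Multiply by 8: 2·(2E) − 4·(2E) + 8·(12 + x) = 16, i.e. 96 + 8x − 2·(48 + 3x) = 16.
Collecting terms: 2x = 16, so x = 8.
Then 2E = 48 + 3·8 = 72, so E = 36, V = 2E/4 = 18, F = 12 + 8 = 20.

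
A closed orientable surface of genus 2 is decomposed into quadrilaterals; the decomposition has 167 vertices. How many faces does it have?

169

χ = 2 − 2·2 = -2, and every face is a square so 4F = 2E.
V − E + F = -2 with E = 4F/2 gives 167 − (4/2 − 1)·F = -2, so F = 169 and E = 338.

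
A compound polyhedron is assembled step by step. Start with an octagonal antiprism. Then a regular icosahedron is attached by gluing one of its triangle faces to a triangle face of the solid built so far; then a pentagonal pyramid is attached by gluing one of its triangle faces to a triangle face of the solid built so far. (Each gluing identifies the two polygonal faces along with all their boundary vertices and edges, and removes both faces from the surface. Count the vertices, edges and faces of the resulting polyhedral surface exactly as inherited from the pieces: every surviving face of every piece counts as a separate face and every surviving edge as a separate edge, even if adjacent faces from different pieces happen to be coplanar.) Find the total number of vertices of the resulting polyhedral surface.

An octagonal antiprism: V=16, E=32, F=18.
Attach a regular icosahedron (V=12, E=30, F=20) along a 3-gon: merge 3 vertices and 3 edges, delete both glued faces → V=25, E=59, F=36.
Attach a pentagonal pyramid (V=6, E=10, F=6) along a 3-gon: merge 3 vertices and 3 edges, delete both glued faces → V=28, E=66, F=40.
Check: V − E + F = 28 − 66 + 40 = 2.

28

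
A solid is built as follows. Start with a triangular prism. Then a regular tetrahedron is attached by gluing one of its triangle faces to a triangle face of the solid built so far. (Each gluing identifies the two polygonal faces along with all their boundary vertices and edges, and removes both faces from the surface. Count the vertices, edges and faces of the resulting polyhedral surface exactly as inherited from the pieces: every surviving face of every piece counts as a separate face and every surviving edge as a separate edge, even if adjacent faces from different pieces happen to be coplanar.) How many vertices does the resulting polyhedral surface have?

7

A triangular prism: V=6, E=9, F=5.
Attach a regular tetrahedron (V=4, E=6, F=4) along a 3-gon: merge 3 vertices and 3 edges, delete both glued faces → V=7, E=12, F=7.
Check: V − E + F = 7 − 12 + 7 = 2.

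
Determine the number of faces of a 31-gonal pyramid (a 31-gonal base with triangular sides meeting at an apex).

A pyramid on an n-gon base has one n-gon and n triangles: V = 31 + 1 = 32, E = 2·31 = 62, F = 31 + 1 = 32.

32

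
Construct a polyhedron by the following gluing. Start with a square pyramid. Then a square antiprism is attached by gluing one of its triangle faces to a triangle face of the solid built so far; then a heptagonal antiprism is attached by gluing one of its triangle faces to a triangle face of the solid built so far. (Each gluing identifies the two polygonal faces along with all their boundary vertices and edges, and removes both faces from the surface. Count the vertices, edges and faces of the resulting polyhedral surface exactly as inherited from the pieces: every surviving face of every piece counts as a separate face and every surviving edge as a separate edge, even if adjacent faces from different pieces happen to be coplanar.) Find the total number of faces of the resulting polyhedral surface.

27

A square pyramid: V=5, E=8, F=5.
Attach a square antiprism (V=8, E=16, F=10) along a 3-gon: merge 3 vertices and 3 edges, delete both glued faces → V=10, E=21, F=13.
Attach a heptagonal antiprism (V=14, E=28, F=16) along a 3-gon: merge 3 vertices and 3 edges, delete both glued faces → V=21, E=46, F=27.
Check: V − E + F = 21 − 46 + 27 = 2.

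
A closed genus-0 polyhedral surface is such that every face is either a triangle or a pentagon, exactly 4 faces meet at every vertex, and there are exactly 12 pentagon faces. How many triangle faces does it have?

Let x be the number of triangles; then F = 12 + x.
Edge–face incidences: 2E = 5·12 + 3·x = 60 + 3x.
Every vertex has degree 4, so 4V = 2E.
Euler: V − E + F = 2 ⇒ (2E)/4 − E + (12 + x) = 2.
Multiply by 8: 2·(2E) − 4·(2E) + 8·(12 + x) = 16, i.e. 96 + 8x − 2·(60 + 3x) = 16.
Collecting terms: 2x − 24 = 16, so 2x = 40, so x = 20.
Then 2E = 60 + 3·20 = 120, so E = 60, V = 2E/4 = 30, F = 12 + 20 = 32.

20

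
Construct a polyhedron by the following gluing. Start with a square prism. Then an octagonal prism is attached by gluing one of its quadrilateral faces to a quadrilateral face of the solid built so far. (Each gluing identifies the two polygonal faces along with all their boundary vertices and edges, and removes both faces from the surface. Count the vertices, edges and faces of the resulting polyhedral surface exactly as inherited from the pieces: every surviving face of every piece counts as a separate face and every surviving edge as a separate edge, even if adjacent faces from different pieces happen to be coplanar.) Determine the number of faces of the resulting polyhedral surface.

14

A square prism: V=8, E=12, F=6.
Attach an octagonal prism (V=16, E=24, F=10) along a 4-gon: merge 4 vertices and 4 edges, delete both glued faces → V=20, E=32, F=14.
Check: V − E + F = 20 − 32 + 14 = 2.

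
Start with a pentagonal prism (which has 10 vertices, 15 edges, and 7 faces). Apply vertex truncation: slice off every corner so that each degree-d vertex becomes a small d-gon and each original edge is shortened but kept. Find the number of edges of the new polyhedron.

45

Truncation replaces each original edge-end by a new vertex, so V′ = 2E = 30.
Each original edge survives, and each old vertex of degree d contributes d new edges; summing degrees gives Σd = 2E, so E′ = E + 2E = 3E = 45.
Each original face survives and each original vertex becomes one new face: F′ = F + V = 17.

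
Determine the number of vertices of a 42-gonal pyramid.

A pyramid on an n-gon base has one n-gon and n triangles: V = 42 + 1 = 43, E = 2·42 = 84, F = 42 + 1 = 43.

43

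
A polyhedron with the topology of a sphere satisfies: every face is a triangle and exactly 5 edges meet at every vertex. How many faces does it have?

20

Each face has 3 edges and each edge borders two faces, so 2E = 3F.
Each vertex has degree 5, so 5V = 2E and hence V = 3F/5.
Euler: V − E + F = 2 ⇒ (3F/5) − (3F/2) + F = 2.
Multiply by 10: (6 − 15 + 10)F = 20, i.e. 1F = 20.
So F = 20, E = 3·20/2 = 30, V = 3·20/5 = 12.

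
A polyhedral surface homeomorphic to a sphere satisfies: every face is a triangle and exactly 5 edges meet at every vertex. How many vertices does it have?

12

Each face has 3 edges and each edge borders two faces, so 2E = 3F.
Each vertex has degree 5, so 5V = 2E and hence V = 3F/5.
Euler: V − E + F = 2 ⇒ (3F/5) − (3F/2) + F = 2.
Multiply by 10: (6 − 15 + 10)F = 20, i.e. 1F = 20.
So F = 20, E = 3·20/2 = 30, V = 3·20/5 = 12.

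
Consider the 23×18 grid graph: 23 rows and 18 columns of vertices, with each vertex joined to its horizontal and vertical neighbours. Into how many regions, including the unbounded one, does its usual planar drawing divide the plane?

375

The grid has V = 23·18 = 414 vertices and E = 23·17 + 18·22 = 787 edges.
F = 2 − V + E = 2 − 414 + 787 = 375.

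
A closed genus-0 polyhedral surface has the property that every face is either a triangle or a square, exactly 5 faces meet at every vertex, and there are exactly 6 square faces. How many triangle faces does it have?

32

Let x be the number of triangles; then F = 6 + x.
Edge–face incidences: 2E = 4·6 + 3·x = 24 + 3x.
Every vertex has degree 5, so 5V = 2E.
Euler: V − E + F = 2 ⇒ (2E)/5 − E + (6 + x) = 2.
Multiply by 10: 2·(2E) − 5·(2E) + 10·(6 + x) = 20, i.e. 60 + 10x − 3·(24 + 3x) = 20.
Collecting terms: x − 12 = 20, so x = 32.
Then 2E = 24 + 3·32 = 120, so E = 60, V = 2E/5 = 24, F = 6 + 32 = 38.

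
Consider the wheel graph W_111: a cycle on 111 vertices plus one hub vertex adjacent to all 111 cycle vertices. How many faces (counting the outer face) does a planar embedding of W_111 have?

112

W_111 has V = 111 + 1 = 112 vertices and E = 2·111 = 222 edges.
By Euler's formula F = 2 − V + E = 2 − 112 + 222 = 112.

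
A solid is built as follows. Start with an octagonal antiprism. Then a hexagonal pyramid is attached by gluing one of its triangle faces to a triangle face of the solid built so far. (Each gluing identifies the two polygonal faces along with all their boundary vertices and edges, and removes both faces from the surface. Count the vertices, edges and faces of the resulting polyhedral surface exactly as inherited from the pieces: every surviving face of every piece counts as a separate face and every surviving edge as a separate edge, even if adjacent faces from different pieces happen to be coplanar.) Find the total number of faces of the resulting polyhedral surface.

23

An octagonal antiprism: V=16, E=32, F=18.
Attach a hexagonal pyramid (V=7, E=12, F=7) along a 3-gon: merge 3 vertices and 3 edges, delete both glued faces → V=20, E=41, F=23.
Check: V − E + F = 20 − 41 + 23 = 2.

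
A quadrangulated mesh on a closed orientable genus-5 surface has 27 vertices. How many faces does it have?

χ = 2 − 2·5 = -8, and every face is a square so 4F = 2E.
V − E + F = -8 with E = 4F/2 gives 27 − (4/2 − 1)·F = -8, so F = 35 and E = 70.

35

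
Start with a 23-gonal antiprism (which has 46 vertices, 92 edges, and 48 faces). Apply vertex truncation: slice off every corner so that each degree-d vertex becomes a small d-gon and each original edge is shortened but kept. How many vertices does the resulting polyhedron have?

184

Truncation replaces each original edge-end by a new vertex, so V′ = 2E = 184.
Each original edge survives, and each old vertex of degree d contributes d new edges; summing degrees gives Σd = 2E, so E′ = E + 2E = 3E = 276.
Each original face survives and each original vertex becomes one new face: F′ = F + V = 94.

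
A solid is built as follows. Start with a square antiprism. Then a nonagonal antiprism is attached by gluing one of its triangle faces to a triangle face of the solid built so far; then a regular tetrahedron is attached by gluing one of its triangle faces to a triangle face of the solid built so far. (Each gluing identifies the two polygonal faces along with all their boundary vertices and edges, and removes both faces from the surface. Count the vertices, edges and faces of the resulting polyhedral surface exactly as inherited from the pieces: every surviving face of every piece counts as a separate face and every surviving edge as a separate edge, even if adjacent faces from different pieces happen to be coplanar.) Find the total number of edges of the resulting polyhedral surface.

52

A square antiprism: V=8, E=16, F=10.
Attach a nonagonal antiprism (V=18, E=36, F=20) along a 3-gon: merge 3 vertices and 3 edges, delete both glued faces → V=23, E=49, F=28.
Attach a regular tetrahedron (V=4, E=6, F=4) along a 3-gon: merge 3 vertices and 3 edges, delete both glued faces → V=24, E=52, F=30.
Check: V − E + F = 24 − 52 + 30 = 2.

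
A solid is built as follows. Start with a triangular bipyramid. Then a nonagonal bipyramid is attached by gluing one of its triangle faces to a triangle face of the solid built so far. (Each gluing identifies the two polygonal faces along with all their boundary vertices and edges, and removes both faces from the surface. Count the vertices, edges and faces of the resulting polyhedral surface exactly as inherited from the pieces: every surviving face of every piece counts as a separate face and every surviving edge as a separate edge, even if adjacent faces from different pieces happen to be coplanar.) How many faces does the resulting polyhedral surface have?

A triangular bipyramid: V=5, E=9, F=6.
Attach a nonagonal bipyramid (V=11, E=27, F=18) along a 3-gon: merge 3 vertices and 3 edges, delete both glued faces → V=13, E=33, F=22.
Check: V − E + F = 13 − 33 + 22 = 2.

22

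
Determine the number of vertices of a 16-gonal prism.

32

A prism on an n-gon has two n-gon bases and n rectangular sides: V = 2·16 = 32, E = 3·16 = 48, F = 16 + 2 = 18.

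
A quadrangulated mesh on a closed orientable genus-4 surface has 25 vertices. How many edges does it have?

62

χ = 2 − 2·4 = -6, and every face is a square so 4F = 2E.
V − E + F = -6 with E = 4F/2 gives 25 − (4/2 − 1)·F = -6, so F = 31 and E = 62.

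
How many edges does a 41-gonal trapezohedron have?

164

The n-trapezohedron (dual of the n-antiprism) has V = 2·41 + 2 = 84, E = 4·41 = 164, F = 2·41 = 82.
Check: V − E + F = 84 − 164 + 82 = 2.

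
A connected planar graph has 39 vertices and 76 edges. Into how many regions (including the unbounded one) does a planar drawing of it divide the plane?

Euler's formula for a connected plane graph: V − E + F = 2, so F = 2 − 39 + 76 = 39.

39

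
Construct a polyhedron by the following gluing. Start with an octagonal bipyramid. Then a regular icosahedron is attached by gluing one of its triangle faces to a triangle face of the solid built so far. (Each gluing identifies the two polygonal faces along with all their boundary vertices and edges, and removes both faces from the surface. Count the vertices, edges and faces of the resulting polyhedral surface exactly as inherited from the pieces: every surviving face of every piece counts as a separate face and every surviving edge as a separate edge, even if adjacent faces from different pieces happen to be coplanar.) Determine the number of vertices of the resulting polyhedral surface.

19

An octagonal bipyramid: V=10, E=24, F=16.
Attach a regular icosahedron (V=12, E=30, F=20) along a 3-gon: merge 3 vertices and 3 edges, delete both glued faces → V=19, E=51, F=34.
Check: V − E + F = 19 − 51 + 34 = 2.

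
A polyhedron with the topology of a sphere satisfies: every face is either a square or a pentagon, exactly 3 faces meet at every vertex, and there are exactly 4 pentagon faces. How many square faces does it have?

4

Let x be the number of squares; then F = 4 + x.
Edge–face incidences: 2E = 5·4 + 4·x = 20 + 4x.
Every vertex has degree 3, so 3V = 2E.
Euler: V − E + F = 2 ⇒ (2E)/3 − E + (4 + x) = 2.
Multiply by 6: 2·(2E) − 3·(2E) + 6·(4 + x) = 12, i.e. 24 + 6x − (20 + 4x) = 12.
Collecting terms: 2x + 4 = 12, so 2x = 8, so x = 4.
Then 2E = 20 + 4·4 = 36, so E = 18, V = 2E/3 = 12, F = 4 + 4 = 8.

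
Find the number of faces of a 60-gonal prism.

A prism on an n-gon has two n-gon bases and n rectangular sides: V = 2·60 = 120, E = 3·60 = 180, F = 60 + 2 = 62.
Check: V − E + F = 120 − 180 + 62 = 2.

62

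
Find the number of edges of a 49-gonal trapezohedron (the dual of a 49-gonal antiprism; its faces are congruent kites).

196

The n-trapezohedron (dual of the n-antiprism) has V = 2·49 + 2 = 100, E = 4·49 = 196, F = 2·49 = 98.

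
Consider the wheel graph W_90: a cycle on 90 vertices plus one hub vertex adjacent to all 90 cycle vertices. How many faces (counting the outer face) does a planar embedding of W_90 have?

91

W_90 has V = 90 + 1 = 91 vertices and E = 2·90 = 180 edges.
By Euler's formula F = 2 − V + E = 2 − 91 + 180 = 91.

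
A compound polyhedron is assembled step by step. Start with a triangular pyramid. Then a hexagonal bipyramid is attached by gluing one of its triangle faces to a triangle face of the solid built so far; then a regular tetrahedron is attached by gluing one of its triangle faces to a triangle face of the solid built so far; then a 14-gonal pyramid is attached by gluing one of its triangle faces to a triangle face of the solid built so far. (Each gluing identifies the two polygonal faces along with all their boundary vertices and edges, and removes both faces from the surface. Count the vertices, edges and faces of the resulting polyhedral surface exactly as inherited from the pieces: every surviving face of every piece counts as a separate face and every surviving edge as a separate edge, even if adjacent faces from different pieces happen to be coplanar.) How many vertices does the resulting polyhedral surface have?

A triangular pyramid: V=4, E=6, F=4.
Attach a hexagonal bipyramid (V=8, E=18, F=12) along a 3-gon: merge 3 vertices and 3 edges, delete both glued faces → V=9, E=21, F=14.
Attach a regular tetrahedron (V=4, E=6, F=4) along a 3-gon: merge 3 vertices and 3 edges, delete both glued faces → V=10, E=24, F=16.
Attach a 14-gonal pyramid (V=15, E=28, F=15) along a 3-gon: merge 3 vertices and 3 edges, delete both glued faces → V=22, E=49, F=29.
Check: V − E + F = 22 − 49 + 29 = 2.

22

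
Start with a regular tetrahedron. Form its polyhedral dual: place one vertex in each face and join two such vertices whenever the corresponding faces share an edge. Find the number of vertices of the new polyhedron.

4

The base solid has V = 4, E = 6, F = 4.
The dual swaps V and F and preserves E: V′ = F = 4, E′ = E = 6, F′ = V = 4.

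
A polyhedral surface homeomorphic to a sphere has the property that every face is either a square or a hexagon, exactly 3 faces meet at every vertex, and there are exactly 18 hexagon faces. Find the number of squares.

Let x be the number of squares; then F = 18 + x.
Edge–face incidences: 2E = 6·18 + 4·x = 108 + 4x.
Every vertex has degree 3, so 3V = 2E.
Euler: V − E + F = 2 ⇒ (2E)/3 − E + (18 + x) = 2.
Multiply by 6: 2·(2E) − 3·(2E) + 6·(18 + x) = 12, i.e. 108 + 6x − (108 + 4x) = 12.
Collecting terms: 2x = 12, so x = 6.
Then 2E = 108 + 4·6 = 132, so E = 66, V = 2E/3 = 44, F = 18 + 6 = 24.

6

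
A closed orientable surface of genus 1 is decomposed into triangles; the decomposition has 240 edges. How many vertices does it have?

80

χ = 2 − 2·1 = 0, and every face is a triangle so 3F = 2E.
F = 2E/3 = 160. Then V = 0 + E − F = 0 + 240 − 160 = 80.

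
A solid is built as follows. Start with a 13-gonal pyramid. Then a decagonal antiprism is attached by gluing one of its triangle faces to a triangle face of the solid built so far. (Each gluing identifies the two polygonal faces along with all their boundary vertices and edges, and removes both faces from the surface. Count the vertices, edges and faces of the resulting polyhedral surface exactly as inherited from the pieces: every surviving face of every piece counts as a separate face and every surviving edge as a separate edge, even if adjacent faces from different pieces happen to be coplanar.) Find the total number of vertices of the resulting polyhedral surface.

A 13-gonal pyramid: V=14, E=26, F=14.
Attach a decagonal antiprism (V=20, E=40, F=22) along a 3-gon: merge 3 vertices and 3 edges, delete both glued faces → V=31, E=63, F=34.
Check: V − E + F = 31 − 63 + 34 = 2.

31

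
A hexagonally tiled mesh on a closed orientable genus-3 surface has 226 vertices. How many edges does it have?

345

χ = 2 − 2·3 = -4, and every face is a hexagon so 6F = 2E.
V − E + F = -4 with E = 6F/2 gives 226 − (6/2 − 1)·F = -4, so F = 115 and E = 345.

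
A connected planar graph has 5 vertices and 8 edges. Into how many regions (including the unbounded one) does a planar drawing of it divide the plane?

5

Euler's formula for a connected plane graph: V − E + F = 2, so F = 2 − 5 + 8 = 5.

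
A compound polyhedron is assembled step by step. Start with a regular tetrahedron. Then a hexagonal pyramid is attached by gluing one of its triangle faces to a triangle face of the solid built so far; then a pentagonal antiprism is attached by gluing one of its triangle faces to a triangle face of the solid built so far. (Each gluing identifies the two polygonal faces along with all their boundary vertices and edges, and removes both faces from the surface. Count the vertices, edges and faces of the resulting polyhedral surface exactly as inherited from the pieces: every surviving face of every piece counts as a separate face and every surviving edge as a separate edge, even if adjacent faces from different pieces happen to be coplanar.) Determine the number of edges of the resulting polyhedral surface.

A regular tetrahedron: V=4, E=6, F=4.
Attach a hexagonal pyramid (V=7, E=12, F=7) along a 3-gon: merge 3 vertices and 3 edges, delete both glued faces → V=8, E=15, F=9.
Attach a pentagonal antiprism (V=10, E=20, F=12) along a 3-gon: merge 3 vertices and 3 edges, delete both glued faces → V=15, E=32, F=19.
Check: V − E + F = 15 − 32 + 19 = 2.

32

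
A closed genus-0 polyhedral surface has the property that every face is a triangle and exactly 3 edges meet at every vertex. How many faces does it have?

Each face has 3 edges and each edge borders two faces, so 2E = 3F.
Each vertex has degree 3, so 3V = 2E and hence V = 3F/3.
Euler: V − E + F = 2 ⇒ (3F/3) − (3F/2) + F = 2.
Multiply by 6: (6 − 9 + 6)F = 12, i.e. 3F = 12.
So F = 4, E = 3·4/2 = 6, V = 3·4/3 = 4.

4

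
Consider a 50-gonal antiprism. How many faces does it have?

An antiprism on an n-gon has two n-gon caps and 2n triangles: V = 2·50 = 100, E = 4·50 = 200, F = 2·50 + 2 = 102.
Check: V − E + F = 100 − 200 + 102 = 2.

102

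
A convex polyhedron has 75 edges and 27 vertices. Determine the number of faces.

Here V − E + F = 2.
F = 2 − V + E = 2 − 27 + 75 = 50.

50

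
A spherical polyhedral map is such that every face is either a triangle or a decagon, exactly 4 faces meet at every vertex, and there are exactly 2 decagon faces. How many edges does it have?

40

Let x be the number of triangles; then F = 2 + x.
Edge–face incidences: 2E = 10·2 + 3·x = 20 + 3x.
Every vertex has degree 4, so 4V = 2E.
Euler: V − E + F = 2 ⇒ (2E)/4 − E + (2 + x) = 2.
Multiply by 8: 2·(2E) − 4·(2E) + 8·(2 + x) = 16, i.e. 16 + 8x − 2·(20 + 3x) = 16.
Collecting terms: 2x − 24 = 16, so 2x = 40, so x = 20.
Then 2E = 20 + 3·20 = 80, so E = 40, V = 2E/4 = 20, F = 2 + 20 = 22.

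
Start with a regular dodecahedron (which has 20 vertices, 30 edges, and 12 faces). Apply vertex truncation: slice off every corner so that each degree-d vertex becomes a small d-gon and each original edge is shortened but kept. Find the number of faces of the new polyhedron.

32

Truncation replaces each original edge-end by a new vertex, so V′ = 2E = 60.
Each original edge survives, and each old vertex of degree d contributes d new edges; summing degrees gives Σd = 2E, so E′ = E + 2E = 3E = 90.
Each original face survives and each original vertex becomes one new face: F′ = F + V = 32.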